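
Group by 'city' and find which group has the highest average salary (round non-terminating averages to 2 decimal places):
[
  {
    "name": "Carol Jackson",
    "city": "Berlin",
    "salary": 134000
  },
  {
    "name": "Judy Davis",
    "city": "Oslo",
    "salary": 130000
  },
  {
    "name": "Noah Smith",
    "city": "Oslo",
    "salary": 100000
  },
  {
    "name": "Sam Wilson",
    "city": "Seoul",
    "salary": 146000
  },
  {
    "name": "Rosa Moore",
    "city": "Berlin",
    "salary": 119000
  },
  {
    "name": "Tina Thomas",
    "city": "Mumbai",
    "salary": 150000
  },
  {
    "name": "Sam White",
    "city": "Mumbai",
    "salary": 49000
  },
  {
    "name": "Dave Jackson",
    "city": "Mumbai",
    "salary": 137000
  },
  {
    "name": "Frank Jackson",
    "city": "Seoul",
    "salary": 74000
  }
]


Group by: city

Groups:
  Berlin: 2 people, avg salary = 253000/2 = $126500
  Mumbai: 3 people, avg salary = 336000/3 = $112000
  Oslo: 2 people, avg salary = 230000/2 = $115000
  Seoul: 2 people, avg salary = 220000/2 = $110000

Highest average salary: Berlin ($126500)

Berlin ($126500)


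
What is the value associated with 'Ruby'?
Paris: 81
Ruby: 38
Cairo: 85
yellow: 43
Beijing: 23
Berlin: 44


Looking up key 'Ruby'
Value: 38

38


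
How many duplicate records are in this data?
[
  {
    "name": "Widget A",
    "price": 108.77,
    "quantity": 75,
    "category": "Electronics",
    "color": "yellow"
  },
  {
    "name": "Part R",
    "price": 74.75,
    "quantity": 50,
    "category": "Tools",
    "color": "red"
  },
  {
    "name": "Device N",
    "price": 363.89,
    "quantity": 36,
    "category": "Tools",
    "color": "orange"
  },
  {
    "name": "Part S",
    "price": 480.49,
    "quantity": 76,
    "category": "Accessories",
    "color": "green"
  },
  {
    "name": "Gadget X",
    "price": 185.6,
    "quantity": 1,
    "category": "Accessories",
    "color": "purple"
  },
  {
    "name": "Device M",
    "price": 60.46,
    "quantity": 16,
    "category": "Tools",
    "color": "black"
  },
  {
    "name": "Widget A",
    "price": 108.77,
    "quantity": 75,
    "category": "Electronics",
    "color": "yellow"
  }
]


Checking 7 records for duplicates:

  Row 1: Widget A ($108.77, qty 75)
  Row 2: Part R ($74.75, qty 50)
  Row 3: Device N ($363.89, qty 36)
  Row 4: Part S ($480.49, qty 76)
  Row 5: Gadget X ($185.6, qty 1)
  Row 6: Device M ($60.46, qty 16)
  Row 7: Widget A ($108.77, qty 75) <-- DUPLICATE

Duplicates found: 1
Unique records: 6

1 duplicates, 6 unique


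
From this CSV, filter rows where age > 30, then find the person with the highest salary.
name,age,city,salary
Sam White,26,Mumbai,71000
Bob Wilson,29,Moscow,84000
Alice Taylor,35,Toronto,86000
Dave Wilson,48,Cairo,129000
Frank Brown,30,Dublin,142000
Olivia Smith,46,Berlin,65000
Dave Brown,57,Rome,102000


Filter: age > 30
Sort by: salary (descending)

Filtered records (4):
  Dave Wilson, age 48, salary $129000
  Dave Brown, age 57, salary $102000
  Alice Taylor, age 35, salary $86000
  Olivia Smith, age 46, salary $65000

Highest salary: Dave Wilson ($129000)

Dave Wilson


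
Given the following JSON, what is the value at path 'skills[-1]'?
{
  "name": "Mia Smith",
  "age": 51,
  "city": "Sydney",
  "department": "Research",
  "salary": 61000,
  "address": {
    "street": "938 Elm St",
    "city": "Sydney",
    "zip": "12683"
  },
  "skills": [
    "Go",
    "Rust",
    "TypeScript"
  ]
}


Query: skills[-1]
Path: skills -> last element
Value: TypeScript

TypeScript


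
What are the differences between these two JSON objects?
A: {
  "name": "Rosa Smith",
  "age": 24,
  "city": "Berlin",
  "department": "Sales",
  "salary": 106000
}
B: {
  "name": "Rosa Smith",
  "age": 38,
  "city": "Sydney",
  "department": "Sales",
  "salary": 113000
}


Comparing each field (in key order):
  name: same
  age: DIFFERENT
  city: DIFFERENT
  department: same
  salary: DIFFERENT
Differences:
  age: 24 -> 38
  city: Berlin -> Sydney
  salary: 106000 -> 113000

3 field(s) changed

3 changes: age, city, salary


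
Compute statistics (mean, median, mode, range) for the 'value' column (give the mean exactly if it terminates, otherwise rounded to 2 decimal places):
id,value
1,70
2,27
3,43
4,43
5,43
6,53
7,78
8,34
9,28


Data: [70, 27, 43, 43, 43, 53, 78, 34, 28]
Count: 9
Sum: 419
Mean: 419/9 ≈ 46.56 (rounded to 2 decimal places)
Sorted: [27, 28, 34, 43, 43, 43, 53, 70, 78]
Median: 43.0
Mode: 43 (3 times)
Range: 78 - 27 = 51
Min: 27, Max: 78

mean≈46.56, median=43.0, mode=43, range=51


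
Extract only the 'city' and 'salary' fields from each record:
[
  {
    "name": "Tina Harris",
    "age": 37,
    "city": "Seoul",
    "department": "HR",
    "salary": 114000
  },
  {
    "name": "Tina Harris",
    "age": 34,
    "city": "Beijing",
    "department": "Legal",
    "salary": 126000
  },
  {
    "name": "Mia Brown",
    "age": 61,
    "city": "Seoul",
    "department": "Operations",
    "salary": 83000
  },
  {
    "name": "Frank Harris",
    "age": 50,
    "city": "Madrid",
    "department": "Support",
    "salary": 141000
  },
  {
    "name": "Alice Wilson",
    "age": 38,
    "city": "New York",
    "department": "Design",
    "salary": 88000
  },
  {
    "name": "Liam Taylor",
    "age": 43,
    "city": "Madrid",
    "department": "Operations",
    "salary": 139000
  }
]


Original: 6 records with fields: name, age, city, department, salary
Keep: ['city', 'salary']
Drop: ['name', 'age', 'department']
Result: 6 records, 2 fields each

[
  {
    "city": "Seoul",
    "salary": 114000
  },
  {
    "city": "Beijing",
    "salary": 126000
  },
  {
    "city": "Seoul",
    "salary": 83000
  },
  {
    "city": "Madrid",
    "salary": 141000
  },
  {
    "city": "New York",
    "salary": 88000
  },
  {
    "city": "Madrid",
    "salary": 139000
  }
]


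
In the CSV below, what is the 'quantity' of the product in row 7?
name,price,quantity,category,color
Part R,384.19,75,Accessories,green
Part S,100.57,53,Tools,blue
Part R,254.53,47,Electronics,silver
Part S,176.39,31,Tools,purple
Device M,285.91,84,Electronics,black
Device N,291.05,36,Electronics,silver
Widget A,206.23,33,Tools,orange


Query: Row 7 ('Widget A'), column 'quantity'
Value: 33

33


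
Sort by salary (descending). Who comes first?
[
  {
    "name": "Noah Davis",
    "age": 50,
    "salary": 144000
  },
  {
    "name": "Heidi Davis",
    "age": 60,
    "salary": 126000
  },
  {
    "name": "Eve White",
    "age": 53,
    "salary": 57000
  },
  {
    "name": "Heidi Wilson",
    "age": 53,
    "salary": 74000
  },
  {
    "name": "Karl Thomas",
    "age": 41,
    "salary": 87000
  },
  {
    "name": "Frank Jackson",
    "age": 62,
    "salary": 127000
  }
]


Sort by: salary (descending)

Sorted order:
  1. Noah Davis (salary = 144000)
  2. Frank Jackson (salary = 127000)
  3. Heidi Davis (salary = 126000)
  4. Karl Thomas (salary = 87000)
  5. Heidi Wilson (salary = 74000)
  6. Eve White (salary = 57000)

First: Noah Davis

Noah Davis


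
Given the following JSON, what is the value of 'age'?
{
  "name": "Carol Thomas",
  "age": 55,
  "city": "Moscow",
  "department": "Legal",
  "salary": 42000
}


Looking up field 'age'
Value: 55

55


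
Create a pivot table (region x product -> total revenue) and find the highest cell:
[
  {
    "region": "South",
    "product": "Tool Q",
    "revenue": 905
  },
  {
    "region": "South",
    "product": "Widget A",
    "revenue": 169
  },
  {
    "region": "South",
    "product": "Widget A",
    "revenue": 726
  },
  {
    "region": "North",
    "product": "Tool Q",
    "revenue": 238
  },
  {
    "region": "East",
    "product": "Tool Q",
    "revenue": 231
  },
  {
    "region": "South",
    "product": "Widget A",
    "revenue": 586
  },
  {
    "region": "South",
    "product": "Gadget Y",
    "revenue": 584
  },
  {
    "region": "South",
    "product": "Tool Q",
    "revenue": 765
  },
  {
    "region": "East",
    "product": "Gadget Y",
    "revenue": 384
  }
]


Pivot: region (rows) x product (columns) -> total revenue

     Gadget Y      Tool Q        Widget A    
East           384           231             0  
North            0           238             0  
South          584          1670          1481  

Highest: South / Tool Q = $1670

South / Tool Q = $1670


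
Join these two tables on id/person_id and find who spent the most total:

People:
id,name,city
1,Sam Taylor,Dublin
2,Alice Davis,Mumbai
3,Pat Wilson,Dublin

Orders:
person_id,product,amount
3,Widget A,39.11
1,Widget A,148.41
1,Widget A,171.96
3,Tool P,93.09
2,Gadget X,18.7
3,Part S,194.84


Join on: people.id = orders.person_id

Joined rows:
  Pat Wilson (Dublin) bought Widget A for $39.11
  Sam Taylor (Dublin) bought Widget A for $148.41
  Sam Taylor (Dublin) bought Widget A for $171.96
  Pat Wilson (Dublin) bought Tool P for $93.09
  Alice Davis (Mumbai) bought Gadget X for $18.7
  Pat Wilson (Dublin) bought Part S for $194.84

Total per person:
  Pat Wilson: $327.04
  Sam Taylor: $320.37
  Alice Davis: $18.70

Top spender: Pat Wilson ($327.04)

Pat Wilson ($327.04)


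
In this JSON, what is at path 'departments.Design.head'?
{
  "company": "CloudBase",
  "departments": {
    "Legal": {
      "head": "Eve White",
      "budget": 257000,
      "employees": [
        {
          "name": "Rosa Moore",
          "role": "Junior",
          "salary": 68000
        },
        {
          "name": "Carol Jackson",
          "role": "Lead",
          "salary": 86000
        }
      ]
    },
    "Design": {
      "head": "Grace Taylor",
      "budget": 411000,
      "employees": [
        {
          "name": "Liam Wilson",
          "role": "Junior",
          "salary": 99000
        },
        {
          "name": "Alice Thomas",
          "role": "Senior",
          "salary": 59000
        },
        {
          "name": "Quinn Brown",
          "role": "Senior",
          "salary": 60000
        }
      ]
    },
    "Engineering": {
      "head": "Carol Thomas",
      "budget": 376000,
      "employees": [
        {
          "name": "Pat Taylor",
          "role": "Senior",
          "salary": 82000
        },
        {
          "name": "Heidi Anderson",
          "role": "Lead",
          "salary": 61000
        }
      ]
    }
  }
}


Path: departments.Design.head

Navigate:
  -> departments
  -> Design
  -> head = 'Grace Taylor'

Grace Taylor


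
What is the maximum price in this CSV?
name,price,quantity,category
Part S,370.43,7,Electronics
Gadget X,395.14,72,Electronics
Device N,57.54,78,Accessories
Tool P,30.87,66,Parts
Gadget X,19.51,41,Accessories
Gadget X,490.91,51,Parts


Computing maximum price:
Values: [370.43, 395.14, 57.54, 30.87, 19.51, 490.91]
Max = 490.91

490.91


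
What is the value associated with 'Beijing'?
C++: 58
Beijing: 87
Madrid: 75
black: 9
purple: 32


Looking up key 'Beijing'
Value: 87

87


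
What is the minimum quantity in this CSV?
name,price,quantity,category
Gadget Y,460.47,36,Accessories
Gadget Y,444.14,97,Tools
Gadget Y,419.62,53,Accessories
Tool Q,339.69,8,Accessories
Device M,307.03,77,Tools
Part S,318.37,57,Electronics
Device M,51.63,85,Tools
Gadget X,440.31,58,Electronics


Computing minimum quantity:
Values: [36, 97, 53, 8, 77, 57, 85, 58]
Min = 8

8


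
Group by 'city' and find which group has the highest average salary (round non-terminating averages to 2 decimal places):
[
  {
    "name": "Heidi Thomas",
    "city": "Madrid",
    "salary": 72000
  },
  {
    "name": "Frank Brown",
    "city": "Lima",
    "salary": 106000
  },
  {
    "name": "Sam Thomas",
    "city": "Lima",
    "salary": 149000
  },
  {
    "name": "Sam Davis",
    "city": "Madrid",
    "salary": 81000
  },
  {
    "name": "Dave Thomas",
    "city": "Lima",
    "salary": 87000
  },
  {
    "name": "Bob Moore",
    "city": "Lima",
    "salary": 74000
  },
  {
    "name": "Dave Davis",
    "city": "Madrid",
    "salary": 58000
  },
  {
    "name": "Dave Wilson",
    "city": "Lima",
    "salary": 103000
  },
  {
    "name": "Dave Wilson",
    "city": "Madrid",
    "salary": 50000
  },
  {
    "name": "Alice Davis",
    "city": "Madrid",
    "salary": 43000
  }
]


Group by: city

Groups:
  Lima: 5 people, avg salary = 519000/5 = $103800
  Madrid: 5 people, avg salary = 304000/5 = $60800

Highest average salary: Lima ($103800)

Lima ($103800)


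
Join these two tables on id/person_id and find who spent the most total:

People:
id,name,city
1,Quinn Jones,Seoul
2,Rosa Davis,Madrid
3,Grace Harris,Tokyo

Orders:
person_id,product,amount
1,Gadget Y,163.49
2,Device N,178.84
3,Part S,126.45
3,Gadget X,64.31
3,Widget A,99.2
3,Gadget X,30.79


Join on: people.id = orders.person_id

Joined rows:
  Quinn Jones (Seoul) bought Gadget Y for $163.49
  Rosa Davis (Madrid) bought Device N for $178.84
  Grace Harris (Tokyo) bought Part S for $126.45
  Grace Harris (Tokyo) bought Gadget X for $64.31
  Grace Harris (Tokyo) bought Widget A for $99.2
  Grace Harris (Tokyo) bought Gadget X for $30.79

Total per person:
  Grace Harris: $320.75
  Rosa Davis: $178.84
  Quinn Jones: $163.49

Top spender: Grace Harris ($320.75)

Grace Harris ($320.75)


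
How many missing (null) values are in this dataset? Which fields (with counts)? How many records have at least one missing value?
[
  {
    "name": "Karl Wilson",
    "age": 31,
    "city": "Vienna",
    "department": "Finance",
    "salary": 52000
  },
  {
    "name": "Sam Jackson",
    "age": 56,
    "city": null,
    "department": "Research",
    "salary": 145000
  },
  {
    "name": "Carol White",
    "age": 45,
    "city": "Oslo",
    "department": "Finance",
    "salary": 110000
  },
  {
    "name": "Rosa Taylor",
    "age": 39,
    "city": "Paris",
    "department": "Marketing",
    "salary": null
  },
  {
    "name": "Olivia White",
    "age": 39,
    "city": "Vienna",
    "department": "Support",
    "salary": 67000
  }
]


Checking for missing (null) values in 5 records:

  Karl Wilson: complete
  Sam Jackson: city
  Carol White: complete
  Rosa Taylor: salary
  Olivia White: complete

Per field:
  name: 0 missing
  age: 0 missing
  city: 1 missing
  department: 0 missing
  salary: 1 missing

Total missing values: 2
Records with any missing: 2

2 missing values (city: 1, salary: 1); 2 incomplete records


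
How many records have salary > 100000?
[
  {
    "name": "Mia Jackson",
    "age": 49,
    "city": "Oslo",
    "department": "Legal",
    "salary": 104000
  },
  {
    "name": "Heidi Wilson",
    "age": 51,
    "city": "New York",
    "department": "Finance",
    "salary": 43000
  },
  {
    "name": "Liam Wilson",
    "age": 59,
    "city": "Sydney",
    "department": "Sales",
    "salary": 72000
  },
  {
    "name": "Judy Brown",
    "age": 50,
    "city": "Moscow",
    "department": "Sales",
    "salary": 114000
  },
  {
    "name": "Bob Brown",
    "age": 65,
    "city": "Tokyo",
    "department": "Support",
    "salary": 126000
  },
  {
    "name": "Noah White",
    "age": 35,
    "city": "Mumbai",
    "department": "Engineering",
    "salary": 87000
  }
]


Data: 6 records
Condition: salary > 100000

Checking each record:
  Mia Jackson: 104000 MATCH
  Heidi Wilson: 43000
  Liam Wilson: 72000
  Judy Brown: 114000 MATCH
  Bob Brown: 126000 MATCH
  Noah White: 87000

Count: 3

3


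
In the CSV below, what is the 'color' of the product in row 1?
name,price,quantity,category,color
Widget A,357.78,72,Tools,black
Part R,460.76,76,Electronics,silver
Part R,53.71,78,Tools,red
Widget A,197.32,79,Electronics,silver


Query: Row 1 ('Widget A'), column 'color'
Value: black

black


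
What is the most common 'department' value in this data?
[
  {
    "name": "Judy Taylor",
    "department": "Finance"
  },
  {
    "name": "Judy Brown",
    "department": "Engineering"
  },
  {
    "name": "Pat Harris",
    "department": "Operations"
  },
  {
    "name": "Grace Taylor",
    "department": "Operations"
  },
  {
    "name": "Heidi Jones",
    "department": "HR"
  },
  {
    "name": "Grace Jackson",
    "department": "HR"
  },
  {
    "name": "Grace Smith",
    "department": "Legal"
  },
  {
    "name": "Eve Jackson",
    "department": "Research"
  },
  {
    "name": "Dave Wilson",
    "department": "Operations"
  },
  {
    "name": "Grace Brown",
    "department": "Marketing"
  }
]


Counting 'department' values across 10 records:

  Operations: 3 ###
  HR: 2 ##
  Finance: 1 #
  Engineering: 1 #
  Legal: 1 #
  Research: 1 #
  Marketing: 1 #

Most common: Operations (3 times)

Operations (3 times)


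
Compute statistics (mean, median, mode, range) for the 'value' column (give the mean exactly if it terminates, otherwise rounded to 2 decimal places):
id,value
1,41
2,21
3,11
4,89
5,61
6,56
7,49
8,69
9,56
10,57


Data: [41, 21, 11, 89, 61, 56, 49, 69, 56, 57]
Count: 10
Sum: 510
Mean: 510/10 = 51
Sorted: [11, 21, 41, 49, 56, 56, 57, 61, 69, 89]
Median: 56.0
Mode: 56 (2 times)
Range: 89 - 11 = 78
Min: 11, Max: 89

mean=51, median=56.0, mode=56, range=78


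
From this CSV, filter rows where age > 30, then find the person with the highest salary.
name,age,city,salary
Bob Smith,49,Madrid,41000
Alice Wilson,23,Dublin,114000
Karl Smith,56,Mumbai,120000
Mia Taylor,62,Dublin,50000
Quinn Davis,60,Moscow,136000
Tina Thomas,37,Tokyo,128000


Filter: age > 30
Sort by: salary (descending)

Filtered records (5):
  Quinn Davis, age 60, salary $136000
  Tina Thomas, age 37, salary $128000
  Karl Smith, age 56, salary $120000
  Mia Taylor, age 62, salary $50000
  Bob Smith, age 49, salary $41000

Highest salary: Quinn Davis ($136000)

Quinn Davis


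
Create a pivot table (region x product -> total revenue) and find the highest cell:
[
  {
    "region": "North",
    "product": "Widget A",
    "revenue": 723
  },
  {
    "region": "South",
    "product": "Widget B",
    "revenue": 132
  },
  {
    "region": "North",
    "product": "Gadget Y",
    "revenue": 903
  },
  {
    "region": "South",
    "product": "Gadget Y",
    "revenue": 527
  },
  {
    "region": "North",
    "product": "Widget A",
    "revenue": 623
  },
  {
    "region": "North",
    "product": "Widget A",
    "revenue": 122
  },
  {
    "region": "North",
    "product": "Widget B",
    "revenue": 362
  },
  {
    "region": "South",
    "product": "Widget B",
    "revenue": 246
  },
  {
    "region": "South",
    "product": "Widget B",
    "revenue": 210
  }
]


Pivot: region (rows) x product (columns) -> total revenue

     Gadget Y      Widget A      Widget B    
North          903          1468           362  
South          527             0           588  

Highest: North / Widget A = $1468

North / Widget A = $1468


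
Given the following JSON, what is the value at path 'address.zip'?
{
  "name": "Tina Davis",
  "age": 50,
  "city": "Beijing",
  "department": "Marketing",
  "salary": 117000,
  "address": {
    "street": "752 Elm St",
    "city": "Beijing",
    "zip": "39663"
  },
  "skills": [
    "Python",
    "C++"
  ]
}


Query: address.zip
Path: address -> zip
Value: 39663

39663


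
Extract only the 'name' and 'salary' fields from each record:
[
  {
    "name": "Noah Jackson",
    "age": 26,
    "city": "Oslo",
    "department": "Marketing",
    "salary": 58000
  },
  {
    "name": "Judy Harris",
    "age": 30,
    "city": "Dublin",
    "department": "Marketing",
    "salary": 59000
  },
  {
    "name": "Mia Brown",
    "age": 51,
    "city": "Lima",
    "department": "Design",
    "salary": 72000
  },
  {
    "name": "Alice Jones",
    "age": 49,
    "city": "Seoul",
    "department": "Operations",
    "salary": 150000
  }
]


Original: 4 records with fields: name, age, city, department, salary
Keep: ['name', 'salary']
Drop: ['age', 'city', 'department']
Result: 4 records, 2 fields each

[
  {
    "name": "Noah Jackson",
    "salary": 58000
  },
  {
    "name": "Judy Harris",
    "salary": 59000
  },
  {
    "name": "Mia Brown",
    "salary": 72000
  },
  {
    "name": "Alice Jones",
    "salary": 150000
  }
]


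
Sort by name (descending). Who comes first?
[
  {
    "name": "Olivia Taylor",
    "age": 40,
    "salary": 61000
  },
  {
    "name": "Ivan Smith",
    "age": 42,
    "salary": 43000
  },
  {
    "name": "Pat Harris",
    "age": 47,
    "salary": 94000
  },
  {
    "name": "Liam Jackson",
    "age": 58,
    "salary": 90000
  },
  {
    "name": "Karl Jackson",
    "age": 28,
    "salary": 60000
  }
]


Sort by: name (descending)

Sorted order:
  1. Pat Harris (name = Pat Harris)
  2. Olivia Taylor (name = Olivia Taylor)
  3. Liam Jackson (name = Liam Jackson)
  4. Karl Jackson (name = Karl Jackson)
  5. Ivan Smith (name = Ivan Smith)

First: Pat Harris

Pat Harris


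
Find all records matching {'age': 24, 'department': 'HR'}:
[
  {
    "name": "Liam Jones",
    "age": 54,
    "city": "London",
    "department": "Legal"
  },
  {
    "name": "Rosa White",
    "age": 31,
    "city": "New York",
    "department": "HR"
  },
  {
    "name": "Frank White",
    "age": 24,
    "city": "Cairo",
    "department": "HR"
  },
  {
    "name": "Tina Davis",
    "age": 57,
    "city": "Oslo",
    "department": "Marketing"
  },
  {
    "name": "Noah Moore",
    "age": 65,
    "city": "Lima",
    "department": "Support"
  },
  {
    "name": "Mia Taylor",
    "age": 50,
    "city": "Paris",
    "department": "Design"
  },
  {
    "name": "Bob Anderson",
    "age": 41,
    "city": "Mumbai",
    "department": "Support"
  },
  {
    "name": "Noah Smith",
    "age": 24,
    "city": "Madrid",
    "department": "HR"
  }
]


Search criteria: {'age': 24, 'department': 'HR'}

Checking 8 records:
  Liam Jones: {age: 54, department: Legal}
  Rosa White: {age: 31, department: HR}
  Frank White: {age: 24, department: HR} <-- MATCH
  Tina Davis: {age: 57, department: Marketing}
  Noah Moore: {age: 65, department: Support}
  Mia Taylor: {age: 50, department: Design}
  Bob Anderson: {age: 41, department: Support}
  Noah Smith: {age: 24, department: HR} <-- MATCH

Matches: ["Frank White", "Noah Smith"]

["Frank White", "Noah Smith"]


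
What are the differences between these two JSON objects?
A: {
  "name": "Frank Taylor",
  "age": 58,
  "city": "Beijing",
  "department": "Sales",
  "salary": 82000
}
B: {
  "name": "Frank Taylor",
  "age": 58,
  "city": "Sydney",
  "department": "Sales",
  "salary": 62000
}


Comparing each field (in key order):
  name: same
  age: same
  city: DIFFERENT
  department: same
  salary: DIFFERENT
Differences:
  city: Beijing -> Sydney
  salary: 82000 -> 62000

2 field(s) changed

2 changes: city, salary


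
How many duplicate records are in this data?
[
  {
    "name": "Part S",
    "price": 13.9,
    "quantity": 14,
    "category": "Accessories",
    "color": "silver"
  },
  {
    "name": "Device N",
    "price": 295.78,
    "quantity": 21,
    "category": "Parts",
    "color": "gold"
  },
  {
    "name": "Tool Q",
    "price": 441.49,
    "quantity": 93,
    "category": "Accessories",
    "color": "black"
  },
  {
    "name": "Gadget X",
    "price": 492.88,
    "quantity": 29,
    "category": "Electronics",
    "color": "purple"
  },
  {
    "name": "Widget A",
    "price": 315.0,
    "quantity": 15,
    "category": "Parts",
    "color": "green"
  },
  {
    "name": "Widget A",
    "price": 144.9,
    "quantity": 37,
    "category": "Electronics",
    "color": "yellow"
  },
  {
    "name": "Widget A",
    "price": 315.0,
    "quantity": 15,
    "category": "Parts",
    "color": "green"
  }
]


Checking 7 records for duplicates:

  Row 1: Part S ($13.9, qty 14)
  Row 2: Device N ($295.78, qty 21)
  Row 3: Tool Q ($441.49, qty 93)
  Row 4: Gadget X ($492.88, qty 29)
  Row 5: Widget A ($315.0, qty 15)
  Row 6: Widget A ($144.9, qty 37)
  Row 7: Widget A ($315.0, qty 15) <-- DUPLICATE

Duplicates found: 1
Unique records: 6

1 duplicates, 6 unique


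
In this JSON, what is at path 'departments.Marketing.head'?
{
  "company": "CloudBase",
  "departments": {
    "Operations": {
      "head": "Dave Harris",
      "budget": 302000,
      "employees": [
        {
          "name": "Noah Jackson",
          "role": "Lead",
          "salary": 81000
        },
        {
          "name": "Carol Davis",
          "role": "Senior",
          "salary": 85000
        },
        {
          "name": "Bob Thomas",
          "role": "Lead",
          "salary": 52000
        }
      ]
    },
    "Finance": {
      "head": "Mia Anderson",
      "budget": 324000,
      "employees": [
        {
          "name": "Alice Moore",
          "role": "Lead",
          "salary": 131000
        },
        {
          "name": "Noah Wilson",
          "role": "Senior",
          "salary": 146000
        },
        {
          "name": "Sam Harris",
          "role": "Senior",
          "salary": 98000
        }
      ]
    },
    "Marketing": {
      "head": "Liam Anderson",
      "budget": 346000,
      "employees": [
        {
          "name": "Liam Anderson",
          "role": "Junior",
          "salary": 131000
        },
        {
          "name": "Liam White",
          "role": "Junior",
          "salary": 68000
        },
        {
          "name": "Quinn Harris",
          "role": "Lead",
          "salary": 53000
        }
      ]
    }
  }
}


Path: departments.Marketing.head

Navigate:
  -> departments
  -> Marketing
  -> head = 'Liam Anderson'

Liam Anderson


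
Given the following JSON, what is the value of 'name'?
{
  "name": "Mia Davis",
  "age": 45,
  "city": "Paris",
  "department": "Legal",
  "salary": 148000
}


Looking up field 'name'
Value: Mia Davis

Mia Davis


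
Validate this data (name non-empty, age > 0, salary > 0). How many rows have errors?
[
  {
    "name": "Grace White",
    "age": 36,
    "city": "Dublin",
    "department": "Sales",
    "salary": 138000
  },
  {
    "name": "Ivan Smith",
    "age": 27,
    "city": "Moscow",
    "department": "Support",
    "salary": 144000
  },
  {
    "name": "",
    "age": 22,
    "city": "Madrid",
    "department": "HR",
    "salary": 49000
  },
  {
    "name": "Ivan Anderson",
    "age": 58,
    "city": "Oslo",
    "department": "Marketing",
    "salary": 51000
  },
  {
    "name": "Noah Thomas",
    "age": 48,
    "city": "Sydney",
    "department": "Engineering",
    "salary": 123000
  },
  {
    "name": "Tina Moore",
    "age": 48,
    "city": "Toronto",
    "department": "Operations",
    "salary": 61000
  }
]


Validating 6 records:
Rules: name non-empty, age > 0, salary > 0

  Row 1 (Grace White): OK
  Row 2 (Ivan Smith): OK
  Row 3 (???): empty name
  Row 4 (Ivan Anderson): OK
  Row 5 (Noah Thomas): OK
  Row 6 (Tina Moore): OK

Total errors: 1

1 errors


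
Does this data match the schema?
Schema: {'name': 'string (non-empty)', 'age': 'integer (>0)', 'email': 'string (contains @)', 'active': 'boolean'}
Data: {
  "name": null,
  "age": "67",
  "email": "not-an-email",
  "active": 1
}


Validating each field against schema:
  name: FAIL (null is not a string)
  age: FAIL ("67" is not an integer)
  email: FAIL ("not-an-email" does not contain @)
  active: FAIL (1 is not a boolean)

Result: INVALID (4 errors: name, age, email, active)

INVALID (4 errors: name, age, email, active)


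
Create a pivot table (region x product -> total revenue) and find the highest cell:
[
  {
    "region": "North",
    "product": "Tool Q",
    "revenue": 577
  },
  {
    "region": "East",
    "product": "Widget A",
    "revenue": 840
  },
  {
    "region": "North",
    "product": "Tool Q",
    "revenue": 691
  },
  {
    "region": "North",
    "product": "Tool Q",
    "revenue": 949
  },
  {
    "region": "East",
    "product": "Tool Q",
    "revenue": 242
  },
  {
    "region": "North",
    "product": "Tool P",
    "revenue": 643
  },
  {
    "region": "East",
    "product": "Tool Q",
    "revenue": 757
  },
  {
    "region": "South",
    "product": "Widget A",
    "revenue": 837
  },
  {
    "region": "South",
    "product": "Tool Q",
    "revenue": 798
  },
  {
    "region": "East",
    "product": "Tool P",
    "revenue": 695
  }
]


Pivot: region (rows) x product (columns) -> total revenue

     Tool P        Tool Q        Widget A    
East           695           999           840  
North          643          2217             0  
South            0           798           837  

Highest: North / Tool Q = $2217

North / Tool Q = $2217


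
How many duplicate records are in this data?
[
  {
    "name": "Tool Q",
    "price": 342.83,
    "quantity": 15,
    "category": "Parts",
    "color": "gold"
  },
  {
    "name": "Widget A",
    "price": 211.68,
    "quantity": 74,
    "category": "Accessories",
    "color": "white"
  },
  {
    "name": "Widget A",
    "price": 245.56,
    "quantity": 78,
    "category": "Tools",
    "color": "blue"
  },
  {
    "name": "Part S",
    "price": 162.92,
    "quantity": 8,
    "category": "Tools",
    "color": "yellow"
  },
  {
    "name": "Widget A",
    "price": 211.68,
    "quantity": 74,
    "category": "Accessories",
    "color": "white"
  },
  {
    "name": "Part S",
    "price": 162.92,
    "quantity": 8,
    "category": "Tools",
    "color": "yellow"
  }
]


Checking 6 records for duplicates:

  Row 1: Tool Q ($342.83, qty 15)
  Row 2: Widget A ($211.68, qty 74)
  Row 3: Widget A ($245.56, qty 78)
  Row 4: Part S ($162.92, qty 8)
  Row 5: Widget A ($211.68, qty 74) <-- DUPLICATE
  Row 6: Part S ($162.92, qty 8) <-- DUPLICATE

Duplicates found: 2
Unique records: 4

2 duplicates, 4 unique


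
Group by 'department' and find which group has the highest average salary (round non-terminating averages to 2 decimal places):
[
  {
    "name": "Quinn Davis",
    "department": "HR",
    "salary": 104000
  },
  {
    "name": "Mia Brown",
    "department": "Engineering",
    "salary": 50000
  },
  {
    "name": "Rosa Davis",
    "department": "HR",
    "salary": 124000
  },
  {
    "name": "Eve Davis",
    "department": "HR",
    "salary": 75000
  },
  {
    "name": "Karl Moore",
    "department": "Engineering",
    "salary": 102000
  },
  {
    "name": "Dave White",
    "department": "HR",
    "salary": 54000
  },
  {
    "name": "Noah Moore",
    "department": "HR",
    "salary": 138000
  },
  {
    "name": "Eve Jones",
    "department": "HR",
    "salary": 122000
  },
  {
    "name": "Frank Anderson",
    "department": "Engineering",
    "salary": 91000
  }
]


Group by: department

Groups:
  Engineering: 3 people, avg salary = 243000/3 = $81000
  HR: 6 people, avg salary = 617000/6 ≈ $102833.33

Highest average salary: HR (≈$102833.33)

HR (≈$102833.33)


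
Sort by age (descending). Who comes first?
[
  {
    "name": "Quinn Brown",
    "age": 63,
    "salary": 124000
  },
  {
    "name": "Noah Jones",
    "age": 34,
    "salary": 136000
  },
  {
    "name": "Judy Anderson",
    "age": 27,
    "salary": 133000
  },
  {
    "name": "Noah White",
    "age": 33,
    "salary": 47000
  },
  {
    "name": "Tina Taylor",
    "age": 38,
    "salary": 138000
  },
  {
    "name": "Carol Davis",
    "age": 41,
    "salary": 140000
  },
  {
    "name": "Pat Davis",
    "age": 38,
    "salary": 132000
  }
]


Sort by: age (descending)

Sorted order:
  1. Quinn Brown (age = 63)
  2. Carol Davis (age = 41)
  3. Tina Taylor (age = 38)
  4. Pat Davis (age = 38)
  5. Noah Jones (age = 34)
  6. Noah White (age = 33)
  7. Judy Anderson (age = 27)

First: Quinn Brown

Quinn Brown


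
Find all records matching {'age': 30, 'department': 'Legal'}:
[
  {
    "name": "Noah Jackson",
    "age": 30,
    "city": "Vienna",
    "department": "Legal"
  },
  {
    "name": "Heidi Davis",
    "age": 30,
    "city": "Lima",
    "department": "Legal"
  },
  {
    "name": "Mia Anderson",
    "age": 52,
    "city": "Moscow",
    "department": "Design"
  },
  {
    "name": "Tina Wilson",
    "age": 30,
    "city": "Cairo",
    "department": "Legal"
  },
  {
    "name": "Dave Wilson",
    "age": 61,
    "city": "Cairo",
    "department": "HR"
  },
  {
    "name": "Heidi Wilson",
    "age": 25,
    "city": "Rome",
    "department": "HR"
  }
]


Search criteria: {'age': 30, 'department': 'Legal'}

Checking 6 records:
  Noah Jackson: {age: 30, department: Legal} <-- MATCH
  Heidi Davis: {age: 30, department: Legal} <-- MATCH
  Mia Anderson: {age: 52, department: Design}
  Tina Wilson: {age: 30, department: Legal} <-- MATCH
  Dave Wilson: {age: 61, department: HR}
  Heidi Wilson: {age: 25, department: HR}

Matches: ["Noah Jackson", "Heidi Davis", "Tina Wilson"]

["Noah Jackson", "Heidi Davis", "Tina Wilson"]


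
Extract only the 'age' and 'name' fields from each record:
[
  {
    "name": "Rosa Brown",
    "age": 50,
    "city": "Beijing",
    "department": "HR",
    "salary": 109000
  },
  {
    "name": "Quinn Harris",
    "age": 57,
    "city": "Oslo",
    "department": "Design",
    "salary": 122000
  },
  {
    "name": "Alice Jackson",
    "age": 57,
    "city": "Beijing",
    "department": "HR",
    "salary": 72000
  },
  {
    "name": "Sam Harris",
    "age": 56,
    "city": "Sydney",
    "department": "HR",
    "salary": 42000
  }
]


Original: 4 records with fields: name, age, city, department, salary
Keep: ['age', 'name']
Drop: ['city', 'department', 'salary']
Result: 4 records, 2 fields each

[
  {
    "age": 50,
    "name": "Rosa Brown"
  },
  {
    "age": 57,
    "name": "Quinn Harris"
  },
  {
    "age": 57,
    "name": "Alice Jackson"
  },
  {
    "age": 56,
    "name": "Sam Harris"
  }
]


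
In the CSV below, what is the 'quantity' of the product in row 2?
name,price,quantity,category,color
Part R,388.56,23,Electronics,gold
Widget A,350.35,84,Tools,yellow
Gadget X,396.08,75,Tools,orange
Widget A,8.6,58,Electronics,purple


Query: Row 2 ('Widget A'), column 'quantity'
Value: 84

84


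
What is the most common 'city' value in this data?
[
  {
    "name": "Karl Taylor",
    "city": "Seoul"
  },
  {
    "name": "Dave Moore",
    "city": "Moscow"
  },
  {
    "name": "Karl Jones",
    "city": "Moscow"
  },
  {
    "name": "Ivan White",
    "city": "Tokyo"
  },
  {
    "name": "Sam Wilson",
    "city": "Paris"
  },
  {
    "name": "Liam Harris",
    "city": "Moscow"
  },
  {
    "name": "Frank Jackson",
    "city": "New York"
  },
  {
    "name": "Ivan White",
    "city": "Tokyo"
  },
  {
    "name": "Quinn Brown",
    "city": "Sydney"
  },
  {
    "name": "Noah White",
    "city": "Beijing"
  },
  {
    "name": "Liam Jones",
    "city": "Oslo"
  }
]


Counting 'city' values across 11 records:

  Moscow: 3 ###
  Tokyo: 2 ##
  Seoul: 1 #
  Paris: 1 #
  New York: 1 #
  Sydney: 1 #
  Beijing: 1 #
  Oslo: 1 #

Most common: Moscow (3 times)

Moscow (3 times)


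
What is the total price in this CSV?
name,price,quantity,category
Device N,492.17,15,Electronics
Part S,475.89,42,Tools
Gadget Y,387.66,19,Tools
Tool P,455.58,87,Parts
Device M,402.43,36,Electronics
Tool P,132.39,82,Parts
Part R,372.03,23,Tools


Computing total price:
Values: [492.17, 475.89, 387.66, 455.58, 402.43, 132.39, 372.03]
Sum = 2718.15

2718.15


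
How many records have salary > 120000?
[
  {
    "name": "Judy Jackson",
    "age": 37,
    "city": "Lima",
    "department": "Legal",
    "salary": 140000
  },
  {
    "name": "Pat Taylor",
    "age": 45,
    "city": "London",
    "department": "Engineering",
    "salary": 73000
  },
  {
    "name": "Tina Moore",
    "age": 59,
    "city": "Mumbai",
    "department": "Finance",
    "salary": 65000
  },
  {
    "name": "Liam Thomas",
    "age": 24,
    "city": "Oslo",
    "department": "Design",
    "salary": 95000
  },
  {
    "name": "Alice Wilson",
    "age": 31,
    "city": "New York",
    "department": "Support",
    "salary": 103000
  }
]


Data: 5 records
Condition: salary > 120000

Checking each record:
  Judy Jackson: 140000 MATCH
  Pat Taylor: 73000
  Tina Moore: 65000
  Liam Thomas: 95000
  Alice Wilson: 103000

Count: 1

1


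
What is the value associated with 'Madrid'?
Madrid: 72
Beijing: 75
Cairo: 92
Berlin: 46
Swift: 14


Looking up key 'Madrid'
Value: 72

72


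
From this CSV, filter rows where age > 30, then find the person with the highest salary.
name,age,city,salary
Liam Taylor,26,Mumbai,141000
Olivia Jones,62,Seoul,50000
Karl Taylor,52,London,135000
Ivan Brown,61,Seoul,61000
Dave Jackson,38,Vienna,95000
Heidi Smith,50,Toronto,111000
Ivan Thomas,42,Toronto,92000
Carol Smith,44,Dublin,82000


Filter: age > 30
Sort by: salary (descending)

Filtered records (7):
  Karl Taylor, age 52, salary $135000
  Heidi Smith, age 50, salary $111000
  Dave Jackson, age 38, salary $95000
  Ivan Thomas, age 42, salary $92000
  Carol Smith, age 44, salary $82000
  Ivan Brown, age 61, salary $61000
  Olivia Jones, age 62, salary $50000

Highest salary: Karl Taylor ($135000)

Karl Taylor


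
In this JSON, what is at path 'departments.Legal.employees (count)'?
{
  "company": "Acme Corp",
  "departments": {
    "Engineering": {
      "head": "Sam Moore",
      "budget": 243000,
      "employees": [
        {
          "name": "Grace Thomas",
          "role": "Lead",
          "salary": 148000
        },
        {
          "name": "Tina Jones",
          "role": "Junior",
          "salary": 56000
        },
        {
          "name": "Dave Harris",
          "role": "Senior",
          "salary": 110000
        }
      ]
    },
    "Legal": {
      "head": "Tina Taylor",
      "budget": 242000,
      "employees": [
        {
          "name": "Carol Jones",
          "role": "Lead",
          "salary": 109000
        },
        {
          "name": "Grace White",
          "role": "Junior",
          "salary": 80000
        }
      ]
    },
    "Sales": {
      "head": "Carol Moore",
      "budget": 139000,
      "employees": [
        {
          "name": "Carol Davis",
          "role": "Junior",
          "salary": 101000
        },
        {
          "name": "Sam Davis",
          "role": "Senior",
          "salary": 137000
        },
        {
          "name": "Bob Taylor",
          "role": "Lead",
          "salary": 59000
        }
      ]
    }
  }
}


Path: departments.Legal.employees (count)

Navigate:
  -> departments
  -> Legal
  -> employees (array, length 2)

2


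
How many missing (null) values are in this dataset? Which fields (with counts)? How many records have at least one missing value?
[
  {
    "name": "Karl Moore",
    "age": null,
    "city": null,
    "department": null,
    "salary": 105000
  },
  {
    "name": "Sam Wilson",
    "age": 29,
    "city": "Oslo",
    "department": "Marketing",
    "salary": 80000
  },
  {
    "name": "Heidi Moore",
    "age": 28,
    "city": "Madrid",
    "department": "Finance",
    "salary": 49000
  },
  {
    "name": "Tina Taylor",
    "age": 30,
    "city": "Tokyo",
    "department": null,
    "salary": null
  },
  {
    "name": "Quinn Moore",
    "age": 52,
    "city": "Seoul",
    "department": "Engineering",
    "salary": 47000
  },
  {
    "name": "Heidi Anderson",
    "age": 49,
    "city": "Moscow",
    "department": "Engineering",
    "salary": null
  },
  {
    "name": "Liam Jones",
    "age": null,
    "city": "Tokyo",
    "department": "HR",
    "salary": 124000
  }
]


Checking for missing (null) values in 7 records:

  Karl Moore: age, city, department
  Sam Wilson: complete
  Heidi Moore: complete
  Tina Taylor: department, salary
  Quinn Moore: complete
  Heidi Anderson: salary
  Liam Jones: age

Per field:
  name: 0 missing
  age: 2 missing
  city: 1 missing
  department: 2 missing
  salary: 2 missing

Total missing values: 7
Records with any missing: 4

7 missing values (age: 2, city: 1, department: 2, salary: 2); 4 incomplete records


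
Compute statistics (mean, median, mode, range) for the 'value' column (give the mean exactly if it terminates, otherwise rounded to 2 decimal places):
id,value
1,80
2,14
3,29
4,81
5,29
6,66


Data: [80, 14, 29, 81, 29, 66]
Count: 6
Sum: 299
Mean: 299/6 ≈ 49.83 (rounded to 2 decimal places)
Sorted: [14, 29, 29, 66, 80, 81]
Median: 47.5
Mode: 29 (2 times)
Range: 81 - 14 = 67
Min: 14, Max: 81

mean≈49.83, median=47.5, mode=29, range=67


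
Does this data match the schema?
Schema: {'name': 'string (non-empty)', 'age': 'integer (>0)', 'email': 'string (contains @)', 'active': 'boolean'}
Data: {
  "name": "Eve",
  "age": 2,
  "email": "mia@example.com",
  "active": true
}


Validating each field against schema:
  name: OK (non-empty string)
  age: OK (positive integer)
  email: OK (string with @)
  active: OK (boolean)

Result: VALID

VALID
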